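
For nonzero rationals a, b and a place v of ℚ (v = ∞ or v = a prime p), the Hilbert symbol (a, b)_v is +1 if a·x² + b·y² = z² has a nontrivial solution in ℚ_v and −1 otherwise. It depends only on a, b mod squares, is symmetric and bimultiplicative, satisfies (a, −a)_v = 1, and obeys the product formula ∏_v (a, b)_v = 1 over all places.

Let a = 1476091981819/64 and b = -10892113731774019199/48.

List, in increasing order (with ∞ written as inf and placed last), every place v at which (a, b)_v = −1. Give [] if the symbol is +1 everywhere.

Mod squares: a ≡ 1659931, b ≡ -357. Check v ∈ {∞, 2, 3, 7, 13, 17, 23, 29, 37, 41}.
v=13: a=13^1·(≡3), b=13^2·(≡8) mod 13; (3|13)=+1, (8|13)=-1; (−1)^{1·2·6}·(+1)^2·(-1)^1 = -1.
v=17: a=17^1·(≡12), b=17^1·(≡1) mod 17; (12|17)=-1, (1|17)=+1; (−1)^{1·1·8}·(-1)^1·(+1)^1 = -1.
v=3: a=3^0·(≡1), b=3^-1·(≡1) mod 3; (1|3)=+1, (1|3)=+1; (−1)^{0·-1·1}·(+1)^-1·(+1)^0 = +1.
v=37: a=37^1·(≡6), b=37^2·(≡13) mod 37; (6|37)=-1, (13|37)=-1; (−1)^{1·2·18}·(-1)^2·(-1)^1 = -1.
v=29: a=29^1·(≡13), b=29^2·(≡6) mod 29; (13|29)=+1, (6|29)=+1; (−1)^{1·2·14}·(+1)^2·(+1)^1 = +1.
v=23: a=23^2·(≡10), b=23^4·(≡22) mod 23; (10|23)=-1, (22|23)=-1; (−1)^{2·4·11}·(-1)^4·(-1)^2 = +1.
v=41: a=41^2·(≡33), b=41^2·(≡26) mod 41; (33|41)=+1, (26|41)=-1; (−1)^{2·2·20}·(+1)^2·(-1)^2 = +1.
v=∞: 1659931 > 0 and -357 < 0  ⇒  (a,b)_∞ = +1.
v=2: v_2(a)=-6, v_2(b)=-4; units ≡ 3, 3 (mod 8); ε·ε+αω+βω = 1·1+-6·1+-4·1 ≡ 1  ⇒  (a,b)_2 = -1.
v=7: a=7^1·(≡4), b=7^1·(≡3) mod 7; (4|7)=+1, (3|7)=-1; (−1)^{1·1·3}·(+1)^1·(-1)^1 = +1.
Ram(1659931, -357) = {2, 13, 17, 37}; no ℚ_2-point on the conic.

[2, 13, 17, 37]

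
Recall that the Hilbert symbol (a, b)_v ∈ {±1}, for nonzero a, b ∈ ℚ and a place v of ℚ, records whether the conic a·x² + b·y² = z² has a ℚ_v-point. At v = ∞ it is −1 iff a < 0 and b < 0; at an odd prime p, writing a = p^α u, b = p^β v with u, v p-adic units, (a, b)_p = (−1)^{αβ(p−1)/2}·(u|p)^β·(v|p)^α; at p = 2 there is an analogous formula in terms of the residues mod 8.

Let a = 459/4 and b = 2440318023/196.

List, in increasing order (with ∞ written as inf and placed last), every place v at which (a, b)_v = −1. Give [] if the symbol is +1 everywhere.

(a, b) ≡ (51, 143) mod (ℚ^×)²; places V = {2, 3, 7, 11, 13, 17, ∞}.
(a,b)_∞: sgn(51)=+, sgn(143)=+, so +1.
(a,b)_2: α=-2, β=-2; u≡3, v≡7 (mod 8); ε(u)ε(v)=1·1, αω(v)=-2·0, βω(u)=-2·1; sum ≡ 1  ⇒  -1.
(a,b)_3: α=3, u≡2; β=10, v≡2 (mod 3); (2|3)=-1, (2|3)=-1; sign (−1)^0·-1^10·-1^3 = -1.
(a,b)_17: α=1, u≡11; β=2, v≡10 (mod 17); (11|17)=-1, (10|17)=-1; sign (−1)^0·-1^2·-1^1 = -1.
(a,b)_7: α=0, u≡1; β=-2, v≡6 (mod 7); (1|7)=+1, (6|7)=-1; sign (−1)^0·+1^-2·-1^0 = +1.
(a,b)_11: α=0, u≡2; β=1, v≡8 (mod 11); (2|11)=-1, (8|11)=-1; sign (−1)^0·-1^1·-1^0 = -1.
(a,b)_13: α=0, u≡1; β=1, v≡8 (mod 13); (1|13)=+1, (8|13)=-1; sign (−1)^0·+1^1·-1^0 = +1.
|Ram(51, 143)| = 4, even; anisotropic at {2, 3, 11, 17}.

[2, 3, 11, 17]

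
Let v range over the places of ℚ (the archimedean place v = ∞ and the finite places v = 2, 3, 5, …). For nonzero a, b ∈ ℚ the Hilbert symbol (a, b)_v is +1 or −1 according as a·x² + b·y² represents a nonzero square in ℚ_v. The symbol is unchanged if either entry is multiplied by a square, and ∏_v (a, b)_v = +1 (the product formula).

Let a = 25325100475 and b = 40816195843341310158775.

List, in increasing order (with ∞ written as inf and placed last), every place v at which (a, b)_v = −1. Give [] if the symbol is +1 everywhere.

(a, b) ≡ (1013004019, 1591) mod (ℚ^×)²; places V = {2, 5, 19, 23, 31, 37, 43, 47, ∞}.
(a,b)_2: α=0, β=0; u≡3, v≡7 (mod 8); ε(u)ε(v)=1·1, αω(v)=0·0, βω(u)=0·1; sum ≡ 1  ⇒  -1.
(a,b)_23: α=1, u≡20; β=2, v≡18 (mod 23); (20|23)=-1, (18|23)=+1; sign (−1)^0·-1^2·+1^1 = +1.
(a,b)_∞: sgn(1013004019)=+, sgn(1591)=+, so +1.
(a,b)_47: α=1, u≡2; β=2, v≡44 (mod 47); (2|47)=+1, (44|47)=-1; sign (−1)^0·+1^2·-1^1 = -1.
(a,b)_5: α=2, u≡4; β=2, v≡1 (mod 5); (4|5)=+1, (1|5)=+1; sign (−1)^0·+1^2·+1^2 = +1.
(a,b)_37: α=1, u≡26; β=3, v≡32 (mod 37); (26|37)=+1, (32|37)=-1; sign (−1)^0·+1^3·-1^1 = -1.
(a,b)_31: α=1, u≡3; β=2, v≡16 (mod 31); (3|31)=-1, (16|31)=+1; sign (−1)^0·-1^2·+1^1 = +1.
(a,b)_43: α=1, u≡4; β=3, v≡34 (mod 43); (4|43)=+1, (34|43)=-1; sign (−1)^1·+1^3·-1^1 = +1.
(a,b)_19: α=1, u≡17; β=2, v≡3 (mod 19); (17|19)=+1, (3|19)=-1; sign (−1)^0·+1^2·-1^1 = -1.
Ram(1013004019, 1591) = {2, 19, 37, 47}; no ℚ_2-point on the conic.

[2, 19, 37, 47]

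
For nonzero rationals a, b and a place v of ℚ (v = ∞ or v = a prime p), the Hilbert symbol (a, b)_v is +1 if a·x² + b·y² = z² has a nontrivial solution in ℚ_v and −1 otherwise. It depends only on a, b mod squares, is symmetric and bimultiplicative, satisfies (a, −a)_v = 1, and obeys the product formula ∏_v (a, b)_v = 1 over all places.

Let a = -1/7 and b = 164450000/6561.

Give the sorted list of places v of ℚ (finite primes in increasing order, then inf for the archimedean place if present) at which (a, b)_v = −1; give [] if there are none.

[5, 13]

(a, b) ≡ (-7, 16445) mod (ℚ^×)²; places V = {2, 3, 5, 7, 11, 13, 23, ∞}.
(a,b)_3: α=0, u≡2; β=-8, v≡2 (mod 3); (2|3)=-1, (2|3)=-1; sign (−1)^0·-1^-8·-1^0 = +1.
(a,b)_11: α=0, u≡3; β=1, v≡2 (mod 11); (3|11)=+1, (2|11)=-1; sign (−1)^0·+1^1·-1^0 = +1.
(a,b)_5: α=0, u≡2; β=5, v≡4 (mod 5); (2|5)=-1, (4|5)=+1; sign (−1)^0·-1^5·+1^0 = -1.
(a,b)_∞: sgn(-7)=−, sgn(16445)=+, so +1.
(a,b)_23: α=0, u≡13; β=1, v≡6 (mod 23); (13|23)=+1, (6|23)=+1; sign (−1)^0·+1^1·+1^0 = +1.
(a,b)_7: α=-1, u≡6; β=0, v≡4 (mod 7); (6|7)=-1, (4|7)=+1; sign (−1)^0·-1^0·+1^-1 = +1.
(a,b)_13: α=0, u≡11; β=1, v≡10 (mod 13); (11|13)=-1, (10|13)=+1; sign (−1)^0·-1^1·+1^0 = -1.
(a,b)_2: α=0, β=4; u≡1, v≡5 (mod 8); ε(u)ε(v)=0·0, αω(v)=0·1, βω(u)=4·0; sum ≡ 0  ⇒  +1.
Ram(-7, 16445) = {5, 13}; no ℚ_5-point on the conic.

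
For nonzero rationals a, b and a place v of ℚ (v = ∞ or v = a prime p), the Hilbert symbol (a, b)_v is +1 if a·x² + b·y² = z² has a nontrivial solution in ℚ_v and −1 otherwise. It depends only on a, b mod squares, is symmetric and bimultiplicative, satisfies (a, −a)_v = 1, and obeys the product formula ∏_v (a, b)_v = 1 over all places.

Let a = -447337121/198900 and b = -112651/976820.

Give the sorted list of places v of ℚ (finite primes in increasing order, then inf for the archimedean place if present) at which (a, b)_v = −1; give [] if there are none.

Mod squares: a ≡ -46189, b ≡ -95. Check v ∈ {∞, 2, 3, 5, 7, 11, 13, 17, 19}.
v=5: a=5^-2·(≡4), b=5^-1·(≡1) mod 5; (4|5)=+1, (1|5)=+1; (−1)^{-2·-1·2}·(+1)^-1·(+1)^-2 = +1.
v=13: a=13^-1·(≡10), b=13^-2·(≡9) mod 13; (10|13)=+1, (9|13)=+1; (−1)^{-1·-2·6}·(+1)^-2·(+1)^-1 = +1.
v=7: a=7^2·(≡4), b=7^2·(≡5) mod 7; (4|7)=+1, (5|7)=-1; (−1)^{2·2·3}·(+1)^2·(-1)^2 = +1.
v=∞: -46189 < 0 and -95 < 0  ⇒  (a,b)_∞ = -1.
v=19: a=19^3·(≡1), b=19^1·(≡12) mod 19; (1|19)=+1, (12|19)=-1; (−1)^{3·1·9}·(+1)^1·(-1)^3 = +1.
v=17: a=17^-1·(≡3), b=17^-2·(≡3) mod 17; (3|17)=-1, (3|17)=-1; (−1)^{-1·-2·8}·(-1)^-2·(-1)^-1 = -1.
v=11: a=11^3·(≡4), b=11^2·(≡9) mod 11; (4|11)=+1, (9|11)=+1; (−1)^{3·2·5}·(+1)^2·(+1)^3 = +1.
v=2: v_2(a)=-2, v_2(b)=-2; units ≡ 3, 1 (mod 8); ε·ε+αω+βω = 1·0+-2·0+-2·1 ≡ 0  ⇒  (a,b)_2 = +1.
v=3: a=3^-2·(≡2), b=3^0·(≡1) mod 3; (2|3)=-1, (1|3)=+1; (−1)^{-2·0·1}·(-1)^0·(+1)^-2 = +1.
(-46189, -95 / ℚ) ramifies at {17, ∞}: a division algebra.

[17, inf]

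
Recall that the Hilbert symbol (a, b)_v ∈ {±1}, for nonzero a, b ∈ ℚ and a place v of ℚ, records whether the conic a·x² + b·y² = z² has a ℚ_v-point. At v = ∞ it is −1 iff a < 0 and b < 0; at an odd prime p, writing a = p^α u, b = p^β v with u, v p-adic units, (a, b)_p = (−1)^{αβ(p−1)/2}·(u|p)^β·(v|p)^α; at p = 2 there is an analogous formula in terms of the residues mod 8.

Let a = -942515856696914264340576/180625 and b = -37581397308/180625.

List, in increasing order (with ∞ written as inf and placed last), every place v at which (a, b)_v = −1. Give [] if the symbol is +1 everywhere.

[3, 11, 13, 23, 29, inf]

Mod squares: a ≡ -6006, b ≡ -14007. Check v ∈ {∞, 2, 3, 5, 7, 11, 13, 17, 23, 29}.
v=23: a=23^2·(≡14), b=23^1·(≡4) mod 23; (14|23)=-1, (4|23)=+1; (−1)^{2·1·11}·(-1)^1·(+1)^2 = -1.
v=3: a=3^9·(≡2), b=3^5·(≡2) mod 3; (2|3)=-1, (2|3)=-1; (−1)^{9·5·1}·(-1)^5·(-1)^9 = -1.
v=17: a=17^-2·(≡10), b=17^-2·(≡8) mod 17; (10|17)=-1, (8|17)=+1; (−1)^{-2·-2·8}·(-1)^-2·(+1)^-2 = +1.
v=2: v_2(a)=5, v_2(b)=2; units ≡ 5, 1 (mod 8); ε·ε+αω+βω = 0·0+5·0+2·1 ≡ 0  ⇒  (a,b)_2 = +1.
v=13: a=13^5·(≡7), b=13^2·(≡7) mod 13; (7|13)=-1, (7|13)=-1; (−1)^{5·2·6}·(-1)^2·(-1)^5 = -1.
v=7: a=7^7·(≡5), b=7^3·(≡4) mod 7; (5|7)=-1, (4|7)=+1; (−1)^{7·3·3}·(-1)^3·(+1)^7 = +1.
v=5: a=5^-4·(≡1), b=5^-4·(≡3) mod 5; (1|5)=+1, (3|5)=-1; (−1)^{-4·-4·2}·(+1)^-4·(-1)^-4 = +1.
v=29: a=29^2·(≡3), b=29^1·(≡8) mod 29; (3|29)=-1, (8|29)=-1; (−1)^{2·1·14}·(-1)^1·(-1)^2 = -1.
v=11: a=11^1·(≡9), b=11^0·(≡8) mod 11; (9|11)=+1, (8|11)=-1; (−1)^{1·0·5}·(+1)^0·(-1)^1 = -1.
v=∞: -6006 < 0 and -14007 < 0  ⇒  (a,b)_∞ = -1.
Ram(-6006, -14007) = {3, 11, 13, 23, 29, ∞}; no ℚ_3-point on the conic.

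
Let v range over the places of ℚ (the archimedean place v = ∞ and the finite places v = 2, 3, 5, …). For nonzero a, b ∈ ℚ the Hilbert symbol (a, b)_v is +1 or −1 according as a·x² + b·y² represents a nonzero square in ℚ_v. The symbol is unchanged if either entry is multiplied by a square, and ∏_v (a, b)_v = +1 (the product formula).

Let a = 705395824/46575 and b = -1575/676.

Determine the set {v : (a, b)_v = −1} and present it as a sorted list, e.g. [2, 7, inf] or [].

(a, b) ≡ (3508673, -7) mod (ℚ^×)²; places V = {2, 3, 5, 7, 13, 17, 19, 23, 31, 37, ∞}.
(a,b)_∞: sgn(3508673)=+, sgn(-7)=−, so +1.
(a,b)_19: α=1, u≡16; β=0, v≡14 (mod 19); (16|19)=+1, (14|19)=-1; sign (−1)^0·+1^0·-1^1 = -1.
(a,b)_37: α=1, u≡2; β=0, v≡9 (mod 37); (2|37)=-1, (9|37)=+1; sign (−1)^0·-1^0·+1^1 = +1.
(a,b)_2: α=4, β=-2; u≡1, v≡1 (mod 8); ε(u)ε(v)=0·0, αω(v)=4·0, βω(u)=-2·0; sum ≡ 0  ⇒  +1.
(a,b)_17: α=2, u≡2; β=0, v≡7 (mod 17); (2|17)=+1, (7|17)=-1; sign (−1)^0·+1^0·-1^2 = +1.
(a,b)_5: α=-2, u≡3; β=2, v≡2 (mod 5); (3|5)=-1, (2|5)=-1; sign (−1)^0·-1^2·-1^-2 = +1.
(a,b)_23: α=-1, u≡15; β=0, v≡9 (mod 23); (15|23)=-1, (9|23)=+1; sign (−1)^0·-1^0·+1^-1 = +1.
(a,b)_31: α=1, u≡16; β=0, v≡30 (mod 31); (16|31)=+1, (30|31)=-1; sign (−1)^0·+1^0·-1^1 = -1.
(a,b)_3: α=-4, u≡2; β=2, v≡2 (mod 3); (2|3)=-1, (2|3)=-1; sign (−1)^0·-1^2·-1^-4 = +1.
(a,b)_7: α=1, u≡2; β=1, v≡5 (mod 7); (2|7)=+1, (5|7)=-1; sign (−1)^1·+1^1·-1^1 = +1.
(a,b)_13: α=0, u≡9; β=-2, v≡6 (mod 13); (9|13)=+1, (6|13)=-1; sign (−1)^0·+1^-2·-1^0 = +1.
|Ram(3508673, -7)| = 2, even; anisotropic at {19, 31}.

[19, 31]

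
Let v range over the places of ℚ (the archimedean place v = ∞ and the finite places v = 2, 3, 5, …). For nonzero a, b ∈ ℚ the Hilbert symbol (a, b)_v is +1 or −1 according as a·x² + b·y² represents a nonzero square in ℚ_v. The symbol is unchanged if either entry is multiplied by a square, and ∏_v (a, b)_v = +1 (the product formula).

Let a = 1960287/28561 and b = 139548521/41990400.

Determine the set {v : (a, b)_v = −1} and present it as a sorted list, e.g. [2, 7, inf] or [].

(a, b) ≡ (6783, 161) mod (ℚ^×)²; places V = {2, 3, 5, 7, 13, 17, 19, 23, ∞}.
(a,b)_19: α=1, u≡15; β=2, v≡6 (mod 19); (15|19)=-1, (6|19)=+1; sign (−1)^0·-1^2·+1^1 = +1.
(a,b)_5: α=0, u≡2; β=-2, v≡1 (mod 5); (2|5)=-1, (1|5)=+1; sign (−1)^0·-1^-2·+1^0 = +1.
(a,b)_23: α=0, u≡19; β=1, v≡5 (mod 23); (19|23)=-1, (5|23)=-1; sign (−1)^0·-1^1·-1^0 = -1.
(a,b)_3: α=1, u≡2; β=-8, v≡2 (mod 3); (2|3)=-1, (2|3)=-1; sign (−1)^0·-1^-8·-1^1 = -1.
(a,b)_7: α=1, u≡6; β=5, v≡2 (mod 7); (6|7)=-1, (2|7)=+1; sign (−1)^1·-1^5·+1^1 = +1.
(a,b)_2: α=0, β=-8; u≡7, v≡1 (mod 8); ε(u)ε(v)=1·0, αω(v)=0·0, βω(u)=-8·0; sum ≡ 0  ⇒  +1.
(a,b)_13: α=-4, u≡4; β=0, v≡6 (mod 13); (4|13)=+1, (6|13)=-1; sign (−1)^0·+1^0·-1^-4 = +1.
(a,b)_17: α=3, u≡8; β=0, v≡1 (mod 17); (8|17)=+1, (1|17)=+1; sign (−1)^0·+1^0·+1^3 = +1.
(a,b)_∞: sgn(6783)=+, sgn(161)=+, so +1.
(6783, 161 / ℚ) ramifies at {3, 23}: a division algebra.

[3, 23]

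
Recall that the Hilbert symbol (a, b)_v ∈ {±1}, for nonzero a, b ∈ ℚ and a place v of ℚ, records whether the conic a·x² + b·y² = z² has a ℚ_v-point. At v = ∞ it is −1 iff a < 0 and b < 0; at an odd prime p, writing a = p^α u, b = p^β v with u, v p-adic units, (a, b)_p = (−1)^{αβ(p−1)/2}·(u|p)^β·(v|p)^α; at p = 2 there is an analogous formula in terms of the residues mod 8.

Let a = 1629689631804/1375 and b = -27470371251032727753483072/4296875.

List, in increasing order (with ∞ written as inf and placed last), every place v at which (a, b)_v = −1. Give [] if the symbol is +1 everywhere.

[5, 11, 23, 31]

Mod squares: a ≡ 9686105, b ≡ -4807. Check v ∈ {∞, 2, 3, 5, 11, 13, 19, 23, 31}.
v=3: a=3^4·(≡2), b=3^8·(≡2) mod 3; (2|3)=-1, (2|3)=-1; (−1)^{4·8·1}·(-1)^8·(-1)^4 = +1.
v=∞: 9686105 > 0 and -4807 < 0  ⇒  (a,b)_∞ = +1.
v=19: a=19^1·(≡1), b=19^3·(≡2) mod 19; (1|19)=+1, (2|19)=-1; (−1)^{1·3·9}·(+1)^3·(-1)^1 = +1.
v=2: v_2(a)=2, v_2(b)=6; units ≡ 1, 1 (mod 8); ε·ε+αω+βω = 0·0+2·0+6·0 ≡ 0  ⇒  (a,b)_2 = +1.
v=5: a=5^-3·(≡4), b=5^-8·(≡3) mod 5; (4|5)=+1, (3|5)=-1; (−1)^{-3·-8·2}·(+1)^-8·(-1)^-3 = -1.
v=13: a=13^5·(≡9), b=13^8·(≡3) mod 13; (9|13)=+1, (3|13)=+1; (−1)^{5·8·6}·(+1)^8·(+1)^5 = +1.
v=31: a=31^1·(≡6), b=31^2·(≡30) mod 31; (6|31)=-1, (30|31)=-1; (−1)^{1·2·15}·(-1)^2·(-1)^1 = -1.
v=11: a=11^-1·(≡9), b=11^-1·(≡4) mod 11; (9|11)=+1, (4|11)=+1; (−1)^{-1·-1·5}·(+1)^-1·(+1)^-1 = -1.
v=23: a=23^1·(≡19), b=23^3·(≡15) mod 23; (19|23)=-1, (15|23)=-1; (−1)^{1·3·11}·(-1)^3·(-1)^1 = -1.
|Ram(9686105, -4807)| = 4, even; anisotropic at {5, 11, 23, 31}.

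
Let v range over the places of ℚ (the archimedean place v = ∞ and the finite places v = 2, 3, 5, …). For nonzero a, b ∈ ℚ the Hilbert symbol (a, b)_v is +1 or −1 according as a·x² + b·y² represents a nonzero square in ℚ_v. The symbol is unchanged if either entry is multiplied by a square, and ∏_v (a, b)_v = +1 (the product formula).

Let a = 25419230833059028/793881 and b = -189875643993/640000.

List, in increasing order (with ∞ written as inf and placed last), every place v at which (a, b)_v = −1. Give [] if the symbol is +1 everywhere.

[7, 43]

(a, b) ≡ (209797, -721497) mod (ℚ^×)²; places V = {2, 3, 5, 7, 11, 17, 19, 23, 41, 43, 47, ∞}.
(a,b)_47: α=2, u≡28; β=1, v≡6 (mod 47); (28|47)=+1, (6|47)=+1; sign (−1)^0·+1^1·+1^2 = +1.
(a,b)_7: α=3, u≡4; β=1, v≡4 (mod 7); (4|7)=+1, (4|7)=+1; sign (−1)^1·+1^1·+1^3 = -1.
(a,b)_2: α=2, β=-10; u≡5, v≡7 (mod 8); ε(u)ε(v)=0·1, αω(v)=2·0, βω(u)=-10·1; sum ≡ 0  ⇒  +1.
(a,b)_17: α=1, u≡16; β=1, v≡4 (mod 17); (16|17)=+1, (4|17)=+1; sign (−1)^0·+1^1·+1^1 = +1.
(a,b)_23: α=4, u≡20; β=0, v≡8 (mod 23); (20|23)=-1, (8|23)=+1; sign (−1)^0·-1^0·+1^4 = +1.
(a,b)_43: α=1, u≡12; β=1, v≡39 (mod 43); (12|43)=-1, (39|43)=-1; sign (−1)^1·-1^1·-1^1 = -1.
(a,b)_41: α=1, u≡10; β=0, v≡21 (mod 41); (10|41)=+1, (21|41)=+1; sign (−1)^0·+1^0·+1^1 = +1.
(a,b)_11: α=-2, u≡4; β=0, v≡1 (mod 11); (4|11)=+1, (1|11)=+1; sign (−1)^0·+1^0·+1^-2 = +1.
(a,b)_5: α=0, u≡3; β=-4, v≡3 (mod 5); (3|5)=-1, (3|5)=-1; sign (−1)^0·-1^-4·-1^0 = +1.
(a,b)_19: α=0, u≡18; β=2, v≡11 (mod 19); (18|19)=-1, (11|19)=+1; sign (−1)^0·-1^2·+1^0 = +1.
(a,b)_∞: sgn(209797)=+, sgn(-721497)=−, so +1.
(a,b)_3: α=-8, u≡1; β=7, v≡2 (mod 3); (1|3)=+1, (2|3)=-1; sign (−1)^0·+1^7·-1^-8 = +1.
|Ram(209797, -721497)| = 2, even; anisotropic at {7, 43}.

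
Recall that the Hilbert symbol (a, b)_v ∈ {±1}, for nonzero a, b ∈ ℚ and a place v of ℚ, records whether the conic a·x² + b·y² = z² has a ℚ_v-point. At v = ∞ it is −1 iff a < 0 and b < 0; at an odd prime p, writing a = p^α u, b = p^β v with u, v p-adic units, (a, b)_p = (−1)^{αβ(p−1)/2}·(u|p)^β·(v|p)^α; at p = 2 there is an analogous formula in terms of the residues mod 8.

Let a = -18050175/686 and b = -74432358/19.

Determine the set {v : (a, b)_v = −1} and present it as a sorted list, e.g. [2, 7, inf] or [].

Mod squares: a ≡ -9282, b ≡ -1939938. Check v ∈ {∞, 2, 3, 5, 7, 11, 13, 17, 19}.
v=17: a=17^1·(≡16), b=17^1·(≡5) mod 17; (16|17)=+1, (5|17)=-1; (−1)^{1·1·8}·(+1)^1·(-1)^1 = -1.
v=7: a=7^-3·(≡2), b=7^1·(≡6) mod 7; (2|7)=+1, (6|7)=-1; (−1)^{-3·1·3}·(+1)^1·(-1)^-3 = +1.
v=19: a=19^0·(≡17), b=19^-1·(≡9) mod 19; (17|19)=+1, (9|19)=+1; (−1)^{0·-1·9}·(+1)^-1·(+1)^0 = +1.
v=2: v_2(a)=-1, v_2(b)=1; units ≡ 7, 7 (mod 8); ε·ε+αω+βω = 1·1+-1·0+1·0 ≡ 1  ⇒  (a,b)_2 = -1.
v=∞: -9282 < 0 and -1939938 < 0  ⇒  (a,b)_∞ = -1.
v=5: a=5^2·(≡3), b=5^0·(≡3) mod 5; (3|5)=-1, (3|5)=-1; (−1)^{2·0·2}·(-1)^0·(-1)^2 = +1.
v=3: a=3^3·(≡2), b=3^7·(≡1) mod 3; (2|3)=-1, (1|3)=+1; (−1)^{3·7·1}·(-1)^7·(+1)^3 = +1.
v=13: a=13^1·(≡12), b=13^1·(≡4) mod 13; (12|13)=+1, (4|13)=+1; (−1)^{1·1·6}·(+1)^1·(+1)^1 = +1.
v=11: a=11^2·(≡10), b=11^1·(≡9) mod 11; (10|11)=-1, (9|11)=+1; (−1)^{2·1·5}·(-1)^1·(+1)^2 = -1.
|Ram(-9282, -1939938)| = 4, even; anisotropic at {2, 11, 17, ∞}.

[2, 11, 17, inf]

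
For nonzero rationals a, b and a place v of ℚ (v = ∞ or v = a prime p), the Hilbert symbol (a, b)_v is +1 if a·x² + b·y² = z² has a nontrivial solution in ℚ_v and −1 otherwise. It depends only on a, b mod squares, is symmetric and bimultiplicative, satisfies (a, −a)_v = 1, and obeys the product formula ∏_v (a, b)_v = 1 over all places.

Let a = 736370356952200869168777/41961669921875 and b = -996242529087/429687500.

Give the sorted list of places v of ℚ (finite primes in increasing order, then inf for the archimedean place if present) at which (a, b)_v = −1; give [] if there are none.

(a, b) ≡ (7843, -4384237) mod (ℚ^×)²; places V = {2, 3, 5, 11, 13, 17, 23, 31, 43, ∞}.
(a,b)_11: α=-1, u≡3; β=-1, v≡2 (mod 11); (3|11)=+1, (2|11)=-1; sign (−1)^1·+1^-1·-1^-1 = +1.
(a,b)_17: α=4, u≡14; β=2, v≡5 (mod 17); (14|17)=-1, (5|17)=-1; sign (−1)^0·-1^2·-1^4 = +1.
(a,b)_23: α=3, u≡5; β=1, v≡20 (mod 23); (5|23)=-1, (20|23)=-1; sign (−1)^1·-1^1·-1^3 = -1.
(a,b)_13: α=2, u≡12; β=1, v≡12 (mod 13); (12|13)=+1, (12|13)=+1; sign (−1)^0·+1^1·+1^2 = +1.
(a,b)_5: α=-18, u≡2; β=-10, v≡2 (mod 5); (2|5)=-1, (2|5)=-1; sign (−1)^0·-1^-10·-1^-18 = +1.
(a,b)_2: α=0, β=-2; u≡3, v≡3 (mod 8); ε(u)ε(v)=1·1, αω(v)=0·1, βω(u)=-2·1; sum ≡ 1  ⇒  -1.
(a,b)_3: α=4, u≡1; β=2, v≡2 (mod 3); (1|3)=+1, (2|3)=-1; sign (−1)^0·+1^2·-1^4 = +1.
(a,b)_31: α=5, u≡1; β=3, v≡23 (mod 31); (1|31)=+1, (23|31)=-1; sign (−1)^1·+1^3·-1^5 = +1.
(a,b)_∞: sgn(7843)=+, sgn(-4384237)=−, so +1.
(a,b)_43: α=2, u≡1; β=1, v≡29 (mod 43); (1|43)=+1, (29|43)=-1; sign (−1)^0·+1^1·-1^2 = +1.
|Ram(7843, -4384237)| = 2, even; anisotropic at {2, 23}.

[2, 23]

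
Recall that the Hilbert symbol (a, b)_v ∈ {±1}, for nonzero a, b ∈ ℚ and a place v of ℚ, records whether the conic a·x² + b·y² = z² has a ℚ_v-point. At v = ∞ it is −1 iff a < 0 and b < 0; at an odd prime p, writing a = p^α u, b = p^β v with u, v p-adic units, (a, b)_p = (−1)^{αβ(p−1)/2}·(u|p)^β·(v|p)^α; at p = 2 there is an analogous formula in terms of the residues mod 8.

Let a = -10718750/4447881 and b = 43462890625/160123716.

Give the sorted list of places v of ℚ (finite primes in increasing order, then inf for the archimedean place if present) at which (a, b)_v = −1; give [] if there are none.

[7, 11]

Mod squares: a ≡ -14, b ≡ 385. Check v ∈ {∞, 2, 3, 5, 7, 11, 17, 19, 37}.
v=17: a=17^0·(≡5), b=17^2·(≡3) mod 17; (5|17)=-1, (3|17)=-1; (−1)^{0·2·8}·(-1)^2·(-1)^0 = +1.
v=7: a=7^3·(≡3), b=7^1·(≡5) mod 7; (3|7)=-1, (5|7)=-1; (−1)^{3·1·3}·(-1)^1·(-1)^3 = -1.
v=37: a=37^-2·(≡5), b=37^-2·(≡19) mod 37; (5|37)=-1, (19|37)=-1; (−1)^{-2·-2·18}·(-1)^-2·(-1)^-2 = +1.
v=3: a=3^-2·(≡1), b=3^-4·(≡1) mod 3; (1|3)=+1, (1|3)=+1; (−1)^{-2·-4·1}·(+1)^-4·(+1)^-2 = +1.
v=∞: -14 < 0 and 385 > 0  ⇒  (a,b)_∞ = +1.
v=2: v_2(a)=1, v_2(b)=-2; units ≡ 1, 1 (mod 8); ε·ε+αω+βω = 0·0+1·0+-2·0 ≡ 0  ⇒  (a,b)_2 = +1.
v=19: a=19^-2·(≡9), b=19^-2·(≡4) mod 19; (9|19)=+1, (4|19)=+1; (−1)^{-2·-2·9}·(+1)^-2·(+1)^-2 = +1.
v=11: a=11^0·(≡10), b=11^1·(≡7) mod 11; (10|11)=-1, (7|11)=-1; (−1)^{0·1·5}·(-1)^1·(-1)^0 = -1.
v=5: a=5^6·(≡4), b=5^9·(≡3) mod 5; (4|5)=+1, (3|5)=-1; (−1)^{6·9·2}·(+1)^9·(-1)^6 = +1.
|Ram(-14, 385)| = 2, even; anisotropic at {7, 11}.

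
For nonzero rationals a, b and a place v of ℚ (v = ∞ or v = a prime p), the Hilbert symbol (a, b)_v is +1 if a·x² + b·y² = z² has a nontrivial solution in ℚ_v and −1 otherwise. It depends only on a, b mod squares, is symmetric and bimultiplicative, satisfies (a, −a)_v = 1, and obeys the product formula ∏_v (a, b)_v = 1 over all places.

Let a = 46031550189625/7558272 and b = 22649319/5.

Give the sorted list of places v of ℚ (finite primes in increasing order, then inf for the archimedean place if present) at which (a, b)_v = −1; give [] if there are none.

(a, b) ≡ (4370, 256795) mod (ℚ^×)²; places V = {2, 3, 5, 7, 11, 13, 19, 23, 29, ∞}.
(a,b)_5: α=3, u≡1; β=-1, v≡4 (mod 5); (1|5)=+1, (4|5)=+1; sign (−1)^0·+1^-1·+1^3 = +1.
(a,b)_19: α=1, u≡15; β=0, v≡13 (mod 19); (15|19)=-1, (13|19)=-1; sign (−1)^0·-1^0·-1^1 = -1.
(a,b)_2: α=-7, β=0; u≡1, v≡3 (mod 8); ε(u)ε(v)=0·1, αω(v)=-7·1, βω(u)=0·0; sum ≡ 1  ⇒  -1.
(a,b)_∞: sgn(4370)=+, sgn(256795)=+, so +1.
(a,b)_11: α=2, u≡3; β=1, v≡1 (mod 11); (3|11)=+1, (1|11)=+1; sign (−1)^0·+1^1·+1^2 = +1.
(a,b)_23: α=1, u≡16; β=1, v≡20 (mod 23); (16|23)=+1, (20|23)=-1; sign (−1)^1·+1^1·-1^1 = +1.
(a,b)_7: α=2, u≡1; β=3, v≡6 (mod 7); (1|7)=+1, (6|7)=-1; sign (−1)^0·+1^3·-1^2 = +1.
(a,b)_3: α=-10, u≡2; β=2, v≡1 (mod 3); (2|3)=-1, (1|3)=+1; sign (−1)^0·-1^2·+1^-10 = +1.
(a,b)_13: α=2, u≡8; β=0, v≡6 (mod 13); (8|13)=-1, (6|13)=-1; sign (−1)^0·-1^0·-1^2 = +1.
(a,b)_29: α=2, u≡24; β=1, v≡14 (mod 29); (24|29)=+1, (14|29)=-1; sign (−1)^0·+1^1·-1^2 = +1.
(4370, 256795 / ℚ) ramifies at {2, 19}: a division algebra.

[2, 19]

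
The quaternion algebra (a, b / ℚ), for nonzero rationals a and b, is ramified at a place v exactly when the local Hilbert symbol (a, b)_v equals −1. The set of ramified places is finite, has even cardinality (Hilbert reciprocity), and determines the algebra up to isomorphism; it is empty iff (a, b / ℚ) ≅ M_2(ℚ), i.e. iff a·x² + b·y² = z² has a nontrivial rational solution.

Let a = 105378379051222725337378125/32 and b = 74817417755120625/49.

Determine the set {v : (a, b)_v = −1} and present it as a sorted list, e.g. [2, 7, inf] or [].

(a, b) ≡ (64090, 897) mod (ℚ^×)²; places V = {2, 3, 5, 7, 13, 17, 19, 23, 29, ∞}.
(a,b)_19: α=2, u≡12; β=2, v≡1 (mod 19); (12|19)=-1, (1|19)=+1; sign (−1)^0·-1^2·+1^2 = +1.
(a,b)_3: α=4, u≡1; β=3, v≡2 (mod 3); (1|3)=+1, (2|3)=-1; sign (−1)^0·+1^3·-1^4 = +1.
(a,b)_7: α=2, u≡6; β=-2, v≡4 (mod 7); (6|7)=-1, (4|7)=+1; sign (−1)^0·-1^-2·+1^2 = +1.
(a,b)_13: α=5, u≡12; β=3, v≡10 (mod 13); (12|13)=+1, (10|13)=+1; sign (−1)^0·+1^3·+1^5 = +1.
(a,b)_2: α=-5, β=0; u≡5, v≡1 (mod 8); ε(u)ε(v)=0·0, αω(v)=-5·0, βω(u)=0·1; sum ≡ 0  ⇒  +1.
(a,b)_23: α=2, u≡16; β=1, v≡4 (mod 23); (16|23)=+1, (4|23)=+1; sign (−1)^0·+1^1·+1^2 = +1.
(a,b)_29: α=3, u≡20; β=2, v≡21 (mod 29); (20|29)=+1, (21|29)=-1; sign (−1)^0·+1^2·-1^3 = -1.
(a,b)_5: α=5, u≡3; β=4, v≡2 (mod 5); (3|5)=-1, (2|5)=-1; sign (−1)^0·-1^4·-1^5 = -1.
(a,b)_∞: sgn(64090)=+, sgn(897)=+, so +1.
(a,b)_17: α=3, u≡9; β=2, v≡9 (mod 17); (9|17)=+1, (9|17)=+1; sign (−1)^0·+1^2·+1^3 = +1.
(64090, 897 / ℚ) ramifies at {5, 29}: a division algebra.

[5, 29]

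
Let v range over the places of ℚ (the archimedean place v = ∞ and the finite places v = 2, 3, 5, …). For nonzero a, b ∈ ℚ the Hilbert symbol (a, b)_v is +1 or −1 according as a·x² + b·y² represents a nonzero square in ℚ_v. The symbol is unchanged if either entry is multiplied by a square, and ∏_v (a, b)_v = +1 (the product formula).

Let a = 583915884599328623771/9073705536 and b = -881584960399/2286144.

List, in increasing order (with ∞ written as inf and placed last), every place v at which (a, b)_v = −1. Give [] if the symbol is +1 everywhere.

(a, b) ≡ (11, -208351) mod (ℚ^×)²; places V = {2, 3, 7, 11, 13, 17, 31, 47, ∞}.
(a,b)_∞: sgn(11)=+, sgn(-208351)=−, so +1.
(a,b)_7: α=-4, u≡4; β=-2, v≡4 (mod 7); (4|7)=+1, (4|7)=+1; sign (−1)^0·+1^-2·+1^-4 = +1.
(a,b)_3: α=-10, u≡2; β=-6, v≡2 (mod 3); (2|3)=-1, (2|3)=-1; sign (−1)^0·-1^-6·-1^-10 = +1.
(a,b)_2: α=-6, β=-6; u≡3, v≡1 (mod 8); ε(u)ε(v)=1·0, αω(v)=-6·0, βω(u)=-6·1; sum ≡ 0  ⇒  +1.
(a,b)_47: α=2, u≡33; β=1, v≡37 (mod 47); (33|47)=-1, (37|47)=+1; sign (−1)^0·-1^1·+1^2 = -1.
(a,b)_31: α=2, u≡22; β=1, v≡30 (mod 31); (22|31)=-1, (30|31)=-1; sign (−1)^0·-1^1·-1^2 = -1.
(a,b)_11: α=7, u≡4; β=5, v≡1 (mod 11); (4|11)=+1, (1|11)=+1; sign (−1)^1·+1^5·+1^7 = -1.
(a,b)_17: α=4, u≡14; β=2, v≡4 (mod 17); (14|17)=-1, (4|17)=+1; sign (−1)^0·-1^2·+1^4 = +1.
(a,b)_13: α=2, u≡8; β=1, v≡6 (mod 13); (8|13)=-1, (6|13)=-1; sign (−1)^0·-1^1·-1^2 = -1.
|Ram(11, -208351)| = 4, even; anisotropic at {11, 13, 31, 47}.

[11, 13, 31, 47]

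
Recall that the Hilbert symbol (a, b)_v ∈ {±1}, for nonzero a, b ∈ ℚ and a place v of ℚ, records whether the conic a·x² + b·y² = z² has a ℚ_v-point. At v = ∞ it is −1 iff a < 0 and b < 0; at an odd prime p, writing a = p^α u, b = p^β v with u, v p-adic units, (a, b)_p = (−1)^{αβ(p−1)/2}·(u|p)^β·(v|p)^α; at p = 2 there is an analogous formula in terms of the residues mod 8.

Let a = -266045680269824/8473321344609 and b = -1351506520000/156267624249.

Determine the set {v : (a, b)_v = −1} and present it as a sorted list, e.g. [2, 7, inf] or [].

(a, b) ≡ (-26, -7) mod (ℚ^×)²; places V = {2, 3, 5, 7, 11, 13, ∞}.
(a,b)_3: α=-14, u≡1; β=-6, v≡2 (mod 3); (1|3)=+1, (2|3)=-1; sign (−1)^0·+1^-6·-1^-14 = +1.
(a,b)_∞: sgn(-26)=−, sgn(-7)=−, so -1.
(a,b)_7: α=2, u≡4; β=1, v≡6 (mod 7); (4|7)=+1, (6|7)=-1; sign (−1)^0·+1^1·-1^2 = +1.
(a,b)_13: α=9, u≡7; β=6, v≡8 (mod 13); (7|13)=-1, (8|13)=-1; sign (−1)^0·-1^6·-1^9 = -1.
(a,b)_11: α=-6, u≡10; β=-8, v≡4 (mod 11); (10|11)=-1, (4|11)=+1; sign (−1)^0·-1^-8·+1^-6 = +1.
(a,b)_2: α=9, β=6; u≡3, v≡1 (mod 8); ε(u)ε(v)=1·0, αω(v)=9·0, βω(u)=6·1; sum ≡ 0  ⇒  +1.
(a,b)_5: α=0, u≡4; β=4, v≡2 (mod 5); (4|5)=+1, (2|5)=-1; sign (−1)^0·+1^4·-1^0 = +1.
|Ram(-26, -7)| = 2, even; anisotropic at {13, ∞}.

[13, inf]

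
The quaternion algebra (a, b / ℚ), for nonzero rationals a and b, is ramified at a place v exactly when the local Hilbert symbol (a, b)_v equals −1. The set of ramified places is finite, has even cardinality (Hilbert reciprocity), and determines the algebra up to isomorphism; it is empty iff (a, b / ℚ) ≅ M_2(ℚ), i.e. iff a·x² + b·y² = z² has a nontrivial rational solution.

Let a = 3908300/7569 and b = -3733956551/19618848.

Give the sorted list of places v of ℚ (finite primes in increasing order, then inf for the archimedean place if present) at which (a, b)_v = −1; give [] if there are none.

[2, 13]

Mod squares: a ≡ 323, b ≡ -8398. Check v ∈ {∞, 2, 3, 5, 11, 13, 17, 19, 23, 29, 41}.
v=17: a=17^1·(≡15), b=17^1·(≡16) mod 17; (15|17)=+1, (16|17)=+1; (−1)^{1·1·8}·(+1)^1·(+1)^1 = +1.
v=23: a=23^0·(≡1), b=23^2·(≡15) mod 23; (1|23)=+1, (15|23)=-1; (−1)^{0·2·11}·(+1)^2·(-1)^0 = +1.
v=19: a=19^1·(≡9), b=19^1·(≡18) mod 19; (9|19)=+1, (18|19)=-1; (−1)^{1·1·9}·(+1)^1·(-1)^1 = +1.
v=11: a=11^2·(≡4), b=11^0·(≡7) mod 11; (4|11)=+1, (7|11)=-1; (−1)^{2·0·5}·(+1)^0·(-1)^2 = +1.
v=3: a=3^-2·(≡2), b=3^-6·(≡2) mod 3; (2|3)=-1, (2|3)=-1; (−1)^{-2·-6·1}·(-1)^-6·(-1)^-2 = +1.
v=∞: 323 > 0 and -8398 < 0  ⇒  (a,b)_∞ = +1.
v=5: a=5^2·(≡3), b=5^0·(≡3) mod 5; (3|5)=-1, (3|5)=-1; (−1)^{2·0·2}·(-1)^0·(-1)^2 = +1.
v=13: a=13^0·(≡2), b=13^1·(≡10) mod 13; (2|13)=-1, (10|13)=+1; (−1)^{0·1·6}·(-1)^1·(+1)^0 = -1.
v=29: a=29^-2·(≡16), b=29^-2·(≡11) mod 29; (16|29)=+1, (11|29)=-1; (−1)^{-2·-2·14}·(+1)^-2·(-1)^-2 = +1.
v=41: a=41^0·(≡40), b=41^2·(≡28) mod 41; (40|41)=+1, (28|41)=-1; (−1)^{0·2·20}·(+1)^2·(-1)^0 = +1.
v=2: v_2(a)=2, v_2(b)=-5; units ≡ 3, 1 (mod 8); ε·ε+αω+βω = 1·0+2·0+-5·1 ≡ 1  ⇒  (a,b)_2 = -1.
Ram(323, -8398) = {2, 13}; no ℚ_2-point on the conic.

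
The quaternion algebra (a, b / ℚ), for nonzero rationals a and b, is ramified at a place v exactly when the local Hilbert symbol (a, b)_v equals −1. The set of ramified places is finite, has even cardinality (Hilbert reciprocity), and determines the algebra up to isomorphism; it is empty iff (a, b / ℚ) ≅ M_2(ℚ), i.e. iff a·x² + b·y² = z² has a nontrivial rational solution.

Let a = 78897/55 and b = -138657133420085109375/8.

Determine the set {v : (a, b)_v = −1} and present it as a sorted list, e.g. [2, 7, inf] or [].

(a, b) ≡ (15015, -14) mod (ℚ^×)²; places V = {2, 3, 5, 7, 11, 13, 17, ∞}.
(a,b)_17: α=2, u≡13; β=4, v≡10 (mod 17); (13|17)=+1, (10|17)=-1; sign (−1)^0·+1^4·-1^2 = +1.
(a,b)_2: α=0, β=-3; u≡7, v≡1 (mod 8); ε(u)ε(v)=1·0, αω(v)=0·0, βω(u)=-3·0; sum ≡ 0  ⇒  +1.
(a,b)_3: α=1, u≡1; β=12, v≡1 (mod 3); (1|3)=+1, (1|3)=+1; sign (−1)^0·+1^12·+1^1 = +1.
(a,b)_∞: sgn(15015)=+, sgn(-14)=−, so +1.
(a,b)_11: α=-1, u≡1; β=0, v≡6 (mod 11); (1|11)=+1, (6|11)=-1; sign (−1)^0·+1^0·-1^-1 = -1.
(a,b)_5: α=-1, u≡2; β=6, v≡1 (mod 5); (2|5)=-1, (1|5)=+1; sign (−1)^0·-1^6·+1^-1 = +1.
(a,b)_7: α=1, u≡6; β=1, v≡3 (mod 7); (6|7)=-1, (3|7)=-1; sign (−1)^1·-1^1·-1^1 = -1.
(a,b)_13: α=1, u≡8; β=4, v≡3 (mod 13); (8|13)=-1, (3|13)=+1; sign (−1)^0·-1^4·+1^1 = +1.
Ram(15015, -14) = {7, 11}; no ℚ_7-point on the conic.

[7, 11]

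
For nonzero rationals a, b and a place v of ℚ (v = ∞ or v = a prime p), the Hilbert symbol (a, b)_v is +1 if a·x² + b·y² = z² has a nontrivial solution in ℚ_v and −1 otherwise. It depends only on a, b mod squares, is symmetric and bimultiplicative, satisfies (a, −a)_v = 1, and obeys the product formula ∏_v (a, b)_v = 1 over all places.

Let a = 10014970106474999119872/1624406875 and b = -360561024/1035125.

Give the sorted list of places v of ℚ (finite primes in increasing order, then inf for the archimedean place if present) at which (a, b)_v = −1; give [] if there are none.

Mod squares: a ≡ 3003, b ≡ -30. Check v ∈ {∞, 2, 3, 5, 7, 11, 13, 17, 19}.
v=3: a=3^13·(≡2), b=3^3·(≡2) mod 3; (2|3)=-1, (2|3)=-1; (−1)^{13·3·1}·(-1)^3·(-1)^13 = -1.
v=17: a=17^6·(≡12), b=17^2·(≡4) mod 17; (12|17)=-1, (4|17)=+1; (−1)^{6·2·8}·(-1)^2·(+1)^6 = +1.
v=11: a=11^1·(≡4), b=11^0·(≡4) mod 11; (4|11)=+1, (4|11)=+1; (−1)^{1·0·5}·(+1)^0·(+1)^1 = +1.
v=5: a=5^-4·(≡2), b=5^-3·(≡1) mod 5; (2|5)=-1, (1|5)=+1; (−1)^{-4·-3·2}·(-1)^-3·(+1)^-4 = -1.
v=13: a=13^-5·(≡4), b=13^-2·(≡4) mod 13; (4|13)=+1, (4|13)=+1; (−1)^{-5·-2·6}·(+1)^-2·(+1)^-5 = +1.
v=∞: 3003 > 0 and -30 < 0  ⇒  (a,b)_∞ = +1.
v=7: a=7^-1·(≡1), b=7^-2·(≡5) mod 7; (1|7)=+1, (5|7)=-1; (−1)^{-1·-2·3}·(+1)^-2·(-1)^-1 = -1.
v=19: a=19^2·(≡1), b=19^2·(≡13) mod 19; (1|19)=+1, (13|19)=-1; (−1)^{2·2·9}·(+1)^2·(-1)^2 = +1.
v=2: v_2(a)=16, v_2(b)=7; units ≡ 3, 1 (mod 8); ε·ε+αω+βω = 1·0+16·0+7·1 ≡ 1  ⇒  (a,b)_2 = -1.
|Ram(3003, -30)| = 4, even; anisotropic at {2, 3, 5, 7}.

[2, 3, 5, 7]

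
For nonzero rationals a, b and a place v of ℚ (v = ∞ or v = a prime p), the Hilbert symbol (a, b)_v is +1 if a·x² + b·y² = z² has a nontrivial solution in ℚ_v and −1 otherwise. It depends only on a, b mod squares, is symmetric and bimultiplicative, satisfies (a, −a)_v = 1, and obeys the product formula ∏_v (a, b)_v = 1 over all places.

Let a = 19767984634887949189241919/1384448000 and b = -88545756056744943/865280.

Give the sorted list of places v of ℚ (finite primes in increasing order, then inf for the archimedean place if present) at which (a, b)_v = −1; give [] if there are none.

[5, 11, 19, 23]

Mod squares: a ≡ 408595, b ≡ -111435. Check v ∈ {∞, 2, 3, 5, 11, 13, 17, 19, 23}.
v=13: a=13^-2·(≡11), b=13^-2·(≡4) mod 13; (11|13)=-1, (4|13)=+1; (−1)^{-2·-2·6}·(-1)^-2·(+1)^-2 = +1.
v=3: a=3^8·(≡1), b=3^3·(≡1) mod 3; (1|3)=+1, (1|3)=+1; (−1)^{8·3·1}·(+1)^3·(+1)^8 = +1.
v=17: a=17^9·(≡12), b=17^5·(≡11) mod 17; (12|17)=-1, (11|17)=-1; (−1)^{9·5·8}·(-1)^5·(-1)^9 = +1.
v=2: v_2(a)=-16, v_2(b)=-10; units ≡ 3, 5 (mod 8); ε·ε+αω+βω = 1·0+-16·1+-10·1 ≡ 0  ⇒  (a,b)_2 = +1.
v=19: a=19^3·(≡4), b=19^3·(≡16) mod 19; (4|19)=+1, (16|19)=+1; (−1)^{3·3·9}·(+1)^3·(+1)^3 = -1.
v=5: a=5^-3·(≡1), b=5^-1·(≡2) mod 5; (1|5)=+1, (2|5)=-1; (−1)^{-3·-1·2}·(+1)^-1·(-1)^-3 = -1.
v=23: a=23^1·(≡12), b=23^1·(≡3) mod 23; (12|23)=+1, (3|23)=+1; (−1)^{1·1·11}·(+1)^1·(+1)^1 = -1.
v=11: a=11^5·(≡5), b=11^4·(≡7) mod 11; (5|11)=+1, (7|11)=-1; (−1)^{5·4·5}·(+1)^4·(-1)^5 = -1.
v=∞: 408595 > 0 and -111435 < 0  ⇒  (a,b)_∞ = +1.
Ram(408595, -111435) = {5, 11, 19, 23}; no ℚ_5-point on the conic.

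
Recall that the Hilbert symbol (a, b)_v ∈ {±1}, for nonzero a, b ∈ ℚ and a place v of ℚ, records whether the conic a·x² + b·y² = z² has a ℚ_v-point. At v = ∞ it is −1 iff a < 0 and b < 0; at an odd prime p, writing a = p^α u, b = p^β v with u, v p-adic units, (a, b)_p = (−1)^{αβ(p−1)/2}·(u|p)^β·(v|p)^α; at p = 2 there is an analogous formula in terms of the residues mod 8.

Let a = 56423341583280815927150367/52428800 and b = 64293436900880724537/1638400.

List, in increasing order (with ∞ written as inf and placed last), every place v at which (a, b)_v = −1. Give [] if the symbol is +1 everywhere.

(a, b) ≡ (11362494, 2337) mod (ℚ^×)²; places V = {2, 3, 5, 7, 11, 13, 17, 19, 41, ∞}.
(a,b)_11: α=3, u≡10; β=2, v≡5 (mod 11); (10|11)=-1, (5|11)=+1; sign (−1)^0·-1^2·+1^3 = +1.
(a,b)_13: α=3, u≡4; β=2, v≡1 (mod 13); (4|13)=+1, (1|13)=+1; sign (−1)^0·+1^2·+1^3 = +1.
(a,b)_5: α=-2, u≡1; β=-2, v≡2 (mod 5); (1|5)=+1, (2|5)=-1; sign (−1)^0·+1^-2·-1^-2 = +1.
(a,b)_19: α=7, u≡1; β=5, v≡6 (mod 19); (1|19)=+1, (6|19)=+1; sign (−1)^1·+1^5·+1^7 = -1.
(a,b)_∞: sgn(11362494)=+, sgn(2337)=+, so +1.
(a,b)_17: α=3, u≡7; β=2, v≡8 (mod 17); (7|17)=-1, (8|17)=+1; sign (−1)^0·-1^2·+1^3 = +1.
(a,b)_7: α=2, u≡5; β=2, v≡6 (mod 7); (5|7)=-1, (6|7)=-1; sign (−1)^0·-1^2·-1^2 = +1.
(a,b)_3: α=7, u≡1; β=7, v≡2 (mod 3); (1|3)=+1, (2|3)=-1; sign (−1)^1·+1^7·-1^7 = +1.
(a,b)_41: α=1, u≡26; β=1, v≡5 (mod 41); (26|41)=-1, (5|41)=+1; sign (−1)^0·-1^1·+1^1 = -1.
(a,b)_2: α=-21, β=-16; u≡7, v≡1 (mod 8); ε(u)ε(v)=1·0, αω(v)=-21·0, βω(u)=-16·0; sum ≡ 0  ⇒  +1.
|Ram(11362494, 2337)| = 2, even; anisotropic at {19, 41}.

[19, 41]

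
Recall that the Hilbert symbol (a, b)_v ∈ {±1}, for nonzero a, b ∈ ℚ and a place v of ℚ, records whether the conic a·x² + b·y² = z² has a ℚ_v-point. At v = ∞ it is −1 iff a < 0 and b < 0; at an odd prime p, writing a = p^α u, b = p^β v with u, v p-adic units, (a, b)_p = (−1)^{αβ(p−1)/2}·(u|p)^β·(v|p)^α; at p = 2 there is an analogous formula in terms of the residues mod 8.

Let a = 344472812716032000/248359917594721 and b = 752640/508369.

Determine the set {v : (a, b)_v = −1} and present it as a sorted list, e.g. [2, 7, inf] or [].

(a, b) ≡ (30030, 15) mod (ℚ^×)²; places V = {2, 3, 5, 7, 11, 13, 23, 31, ∞}.
(a,b)_∞: sgn(30030)=+, sgn(15)=+, so +1.
(a,b)_31: α=-6, u≡12; β=-2, v≡11 (mod 31); (12|31)=-1, (11|31)=-1; sign (−1)^0·-1^-2·-1^-6 = +1.
(a,b)_13: α=1, u≡12; β=0, v≡11 (mod 13); (12|13)=+1, (11|13)=-1; sign (−1)^0·+1^0·-1^1 = -1.
(a,b)_11: α=1, u≡7; β=0, v≡5 (mod 11); (7|11)=-1, (5|11)=+1; sign (−1)^0·-1^0·+1^1 = +1.
(a,b)_3: α=7, u≡2; β=1, v≡2 (mod 3); (2|3)=-1, (2|3)=-1; sign (−1)^1·-1^1·-1^7 = -1.
(a,b)_2: α=19, β=10; u≡7, v≡7 (mod 8); ε(u)ε(v)=1·1, αω(v)=19·0, βω(u)=10·0; sum ≡ 1  ⇒  -1.
(a,b)_7: α=5, u≡5; β=2, v≡2 (mod 7); (5|7)=-1, (2|7)=+1; sign (−1)^0·-1^2·+1^5 = +1.
(a,b)_5: α=3, u≡1; β=1, v≡2 (mod 5); (1|5)=+1, (2|5)=-1; sign (−1)^0·+1^1·-1^3 = -1.
(a,b)_23: α=-4, u≡19; β=-2, v≡7 (mod 23); (19|23)=-1, (7|23)=-1; sign (−1)^0·-1^-2·-1^-4 = +1.
Ram(30030, 15) = {2, 3, 5, 13}; no ℚ_2-point on the conic.

[2, 3, 5, 13]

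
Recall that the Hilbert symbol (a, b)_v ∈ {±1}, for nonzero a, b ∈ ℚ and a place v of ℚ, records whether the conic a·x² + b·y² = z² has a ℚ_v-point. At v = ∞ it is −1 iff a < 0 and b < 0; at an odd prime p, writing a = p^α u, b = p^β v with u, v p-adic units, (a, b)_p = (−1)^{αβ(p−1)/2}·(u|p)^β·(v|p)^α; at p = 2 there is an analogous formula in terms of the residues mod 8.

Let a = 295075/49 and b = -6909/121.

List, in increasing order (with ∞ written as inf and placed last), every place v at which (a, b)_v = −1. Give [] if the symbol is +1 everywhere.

Mod squares: a ≡ 11803, b ≡ -141. Check v ∈ {∞, 2, 3, 5, 7, 11, 29, 37, 47}.
v=11: a=11^1·(≡8), b=11^-2·(≡10) mod 11; (8|11)=-1, (10|11)=-1; (−1)^{1·-2·5}·(-1)^-2·(-1)^1 = -1.
v=7: a=7^-2·(≡4), b=7^2·(≡3) mod 7; (4|7)=+1, (3|7)=-1; (−1)^{-2·2·3}·(+1)^2·(-1)^-2 = +1.
v=2: v_2(a)=0, v_2(b)=0; units ≡ 3, 3 (mod 8); ε·ε+αω+βω = 1·1+0·1+0·1 ≡ 1  ⇒  (a,b)_2 = -1.
v=37: a=37^1·(≡14), b=37^0·(≡1) mod 37; (14|37)=-1, (1|37)=+1; (−1)^{1·0·18}·(-1)^0·(+1)^1 = +1.
v=∞: 11803 > 0 and -141 < 0  ⇒  (a,b)_∞ = +1.
v=29: a=29^1·(≡23), b=29^0·(≡16) mod 29; (23|29)=+1, (16|29)=+1; (−1)^{1·0·14}·(+1)^0·(+1)^1 = +1.
v=47: a=47^0·(≡28), b=47^1·(≡5) mod 47; (28|47)=+1, (5|47)=-1; (−1)^{0·1·23}·(+1)^1·(-1)^0 = +1.
v=3: a=3^0·(≡1), b=3^1·(≡1) mod 3; (1|3)=+1, (1|3)=+1; (−1)^{0·1·1}·(+1)^1·(+1)^0 = +1.
v=5: a=5^2·(≡2), b=5^0·(≡1) mod 5; (2|5)=-1, (1|5)=+1; (−1)^{2·0·2}·(-1)^0·(+1)^2 = +1.
Ram(11803, -141) = {2, 11}; no ℚ_2-point on the conic.

[2, 11]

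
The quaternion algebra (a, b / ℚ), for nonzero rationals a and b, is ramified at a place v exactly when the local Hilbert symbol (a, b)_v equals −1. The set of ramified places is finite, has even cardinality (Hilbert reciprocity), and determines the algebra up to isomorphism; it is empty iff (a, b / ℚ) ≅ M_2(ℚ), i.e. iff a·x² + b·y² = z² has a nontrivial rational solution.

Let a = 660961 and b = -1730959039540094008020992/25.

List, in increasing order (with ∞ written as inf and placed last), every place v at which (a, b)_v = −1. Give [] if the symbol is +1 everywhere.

Mod squares: a ≡ 13489, b ≡ -47399226413. Check v ∈ {∞, 2, 5, 7, 11, 17, 19, 23, 41, 43, 47}.
v=23: a=23^0·(≡10), b=23^1·(≡2) mod 23; (10|23)=-1, (2|23)=+1; (−1)^{0·1·11}·(-1)^1·(+1)^0 = -1.
v=41: a=41^1·(≡8), b=41^3·(≡17) mod 41; (8|41)=+1, (17|41)=-1; (−1)^{1·3·20}·(+1)^3·(-1)^1 = -1.
v=2: v_2(a)=0, v_2(b)=12; units ≡ 1, 3 (mod 8); ε·ε+αω+βω = 0·1+0·1+12·0 ≡ 0  ⇒  (a,b)_2 = +1.
v=∞: 13489 > 0 and -47399226413 < 0  ⇒  (a,b)_∞ = +1.
v=17: a=17^0·(≡1), b=17^1·(≡1) mod 17; (1|17)=+1, (1|17)=+1; (−1)^{0·1·8}·(+1)^1·(+1)^0 = +1.
v=7: a=7^3·(≡2), b=7^5·(≡5) mod 7; (2|7)=+1, (5|7)=-1; (−1)^{3·5·3}·(+1)^5·(-1)^3 = +1.
v=47: a=47^1·(≡10), b=47^3·(≡28) mod 47; (10|47)=-1, (28|47)=+1; (−1)^{1·3·23}·(-1)^3·(+1)^1 = +1.
v=5: a=5^0·(≡1), b=5^-2·(≡3) mod 5; (1|5)=+1, (3|5)=-1; (−1)^{0·-2·2}·(+1)^-2·(-1)^0 = +1.
v=43: a=43^0·(≡8), b=43^1·(≡8) mod 43; (8|43)=-1, (8|43)=-1; (−1)^{0·1·21}·(-1)^1·(-1)^0 = -1.
v=19: a=19^0·(≡8), b=19^1·(≡6) mod 19; (8|19)=-1, (6|19)=+1; (−1)^{0·1·9}·(-1)^1·(+1)^0 = -1.
v=11: a=11^0·(≡4), b=11^1·(≡5) mod 11; (4|11)=+1, (5|11)=+1; (−1)^{0·1·5}·(+1)^1·(+1)^0 = +1.
|Ram(13489, -47399226413)| = 4, even; anisotropic at {19, 23, 41, 43}.

[19, 23, 41, 43]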